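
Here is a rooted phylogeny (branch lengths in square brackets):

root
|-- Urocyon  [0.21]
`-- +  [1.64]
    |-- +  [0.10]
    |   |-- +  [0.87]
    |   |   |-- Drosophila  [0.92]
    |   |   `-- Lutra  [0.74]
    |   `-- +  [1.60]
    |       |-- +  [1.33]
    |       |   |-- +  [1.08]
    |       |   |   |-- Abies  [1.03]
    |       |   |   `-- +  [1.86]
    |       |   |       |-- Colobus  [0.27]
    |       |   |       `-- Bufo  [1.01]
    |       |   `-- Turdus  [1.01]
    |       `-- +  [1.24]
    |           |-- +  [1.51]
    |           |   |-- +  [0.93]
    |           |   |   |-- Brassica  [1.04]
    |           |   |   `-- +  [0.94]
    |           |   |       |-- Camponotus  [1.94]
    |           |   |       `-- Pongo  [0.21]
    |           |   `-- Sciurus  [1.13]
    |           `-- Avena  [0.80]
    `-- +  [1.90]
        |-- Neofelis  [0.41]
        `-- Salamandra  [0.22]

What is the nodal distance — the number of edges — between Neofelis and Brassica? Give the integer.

8

The MRCA of Neofelis and Brassica is the node subtending (((Drosophila,Lutra),(((Abies,(Colobus,Bufo)),Turdus),(((Brassica,(Camponotus,Pongo)),Sciurus),Avena))),(Neofelis,Salamandra)).
From Neofelis up to that node: 2 branches. From Brassica up to the same node: 6 branches. Total: 2 + 6 = 8.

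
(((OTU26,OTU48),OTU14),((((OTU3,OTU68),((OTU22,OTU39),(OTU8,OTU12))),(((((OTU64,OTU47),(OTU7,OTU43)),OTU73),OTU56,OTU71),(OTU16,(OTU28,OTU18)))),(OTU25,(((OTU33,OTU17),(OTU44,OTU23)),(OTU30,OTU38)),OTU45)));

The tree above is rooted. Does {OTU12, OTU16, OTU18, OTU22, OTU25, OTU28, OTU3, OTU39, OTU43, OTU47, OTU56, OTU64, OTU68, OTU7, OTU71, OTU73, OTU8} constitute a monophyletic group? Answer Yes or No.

The MRCA of the listed taxa subtends ((((OTU3,OTU68),((OTU22,OTU39),(OTU8,OTU12))),(((((OTU64,OTU47),(OTU7,OTU43)),OTU73),OTU56,OTU71),(OTU16,(OTU28,OTU18)))),(OTU25,(((OTU33,OTU17),(OTU44,OTU23)),(OTU30,OTU38)),OTU45)).
That clade also contains OTU17, OTU23, OTU30, OTU33, OTU38, OTU44, OTU45, which are not in the proposed group, so the group is not monophyletic.

No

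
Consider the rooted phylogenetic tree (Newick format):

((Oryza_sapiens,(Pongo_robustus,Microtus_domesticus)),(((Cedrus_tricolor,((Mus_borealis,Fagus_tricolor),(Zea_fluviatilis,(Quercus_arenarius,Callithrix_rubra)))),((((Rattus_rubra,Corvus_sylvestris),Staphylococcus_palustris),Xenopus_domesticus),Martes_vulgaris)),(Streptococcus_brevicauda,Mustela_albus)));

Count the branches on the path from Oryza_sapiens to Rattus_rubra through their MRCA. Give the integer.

9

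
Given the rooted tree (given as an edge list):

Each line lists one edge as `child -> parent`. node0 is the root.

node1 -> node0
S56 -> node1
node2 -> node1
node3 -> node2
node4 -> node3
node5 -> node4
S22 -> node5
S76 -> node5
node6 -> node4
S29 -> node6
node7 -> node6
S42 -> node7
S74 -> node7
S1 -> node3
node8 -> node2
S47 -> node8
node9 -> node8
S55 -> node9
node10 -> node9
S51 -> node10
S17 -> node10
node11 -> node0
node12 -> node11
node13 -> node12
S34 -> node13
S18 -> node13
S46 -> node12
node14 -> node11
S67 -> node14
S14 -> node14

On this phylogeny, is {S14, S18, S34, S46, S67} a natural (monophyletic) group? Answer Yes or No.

The most recent common ancestor of these taxa subtends (((S34,S18),S46),(S67,S14)).
That clade has exactly 5 tips — every listed taxon and nothing else — so the group is monophyletic.

Yes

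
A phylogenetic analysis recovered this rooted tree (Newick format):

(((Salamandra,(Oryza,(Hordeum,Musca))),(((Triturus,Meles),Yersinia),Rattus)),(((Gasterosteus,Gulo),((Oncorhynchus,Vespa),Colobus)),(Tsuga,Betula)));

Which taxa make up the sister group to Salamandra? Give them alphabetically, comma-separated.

Salamandra attaches to the tree at the node subtending (Salamandra,(Oryza,(Hordeum,Musca))).
The other lineage descending from that same node — the sister group — is (Oryza,(Hordeum,Musca)); its 3 tips in alphabetical order are the answer.

Hordeum, Musca, Oryza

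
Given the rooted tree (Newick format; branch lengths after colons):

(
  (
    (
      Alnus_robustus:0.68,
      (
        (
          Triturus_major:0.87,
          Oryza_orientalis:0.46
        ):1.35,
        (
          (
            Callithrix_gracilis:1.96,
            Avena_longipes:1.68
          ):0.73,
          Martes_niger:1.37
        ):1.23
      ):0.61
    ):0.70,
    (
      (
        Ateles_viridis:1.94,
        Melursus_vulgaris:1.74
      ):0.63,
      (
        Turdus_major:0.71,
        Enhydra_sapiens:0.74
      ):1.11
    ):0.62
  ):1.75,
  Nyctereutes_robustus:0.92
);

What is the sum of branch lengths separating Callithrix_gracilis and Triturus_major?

6.14

The path runs Callithrix_gracilis → … → MRCA → … → Triturus_major; the MRCA is the node subtending ((Triturus_major,Oryza_orientalis),((Callithrix_gracilis,Avena_longipes),Martes_niger)).
Branch lengths along that path: 1.96 + 0.73 + 1.23 + 1.35 + 0.87 = 6.14.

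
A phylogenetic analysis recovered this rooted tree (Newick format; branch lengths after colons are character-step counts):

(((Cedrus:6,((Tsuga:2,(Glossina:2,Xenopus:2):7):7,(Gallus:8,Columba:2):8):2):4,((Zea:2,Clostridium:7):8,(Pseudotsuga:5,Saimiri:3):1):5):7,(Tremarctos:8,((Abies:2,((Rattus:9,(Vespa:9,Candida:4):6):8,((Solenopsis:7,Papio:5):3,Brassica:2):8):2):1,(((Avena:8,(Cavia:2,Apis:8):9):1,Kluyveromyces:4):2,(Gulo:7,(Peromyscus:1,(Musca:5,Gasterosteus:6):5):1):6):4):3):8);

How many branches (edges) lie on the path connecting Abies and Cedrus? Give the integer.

7

The MRCA of Abies and Cedrus is the root of the tree.
From Abies up to that node: 4 branches. From Cedrus up to the same node: 3 branches. Total: 4 + 3 = 7.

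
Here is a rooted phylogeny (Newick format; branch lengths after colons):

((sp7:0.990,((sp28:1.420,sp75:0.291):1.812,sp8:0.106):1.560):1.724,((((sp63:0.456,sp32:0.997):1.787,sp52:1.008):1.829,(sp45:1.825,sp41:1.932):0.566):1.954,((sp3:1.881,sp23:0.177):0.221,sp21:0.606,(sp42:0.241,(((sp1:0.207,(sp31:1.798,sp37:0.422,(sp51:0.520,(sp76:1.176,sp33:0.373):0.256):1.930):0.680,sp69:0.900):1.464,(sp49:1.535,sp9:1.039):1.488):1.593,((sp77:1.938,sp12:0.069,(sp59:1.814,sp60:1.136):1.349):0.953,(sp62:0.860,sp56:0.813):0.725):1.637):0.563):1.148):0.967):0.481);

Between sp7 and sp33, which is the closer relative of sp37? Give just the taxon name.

The MRCA of sp37 and sp33 subtends (sp31,sp37,(sp51,(sp76,sp33))) (5 taxa).
The MRCA of sp37 and sp7 is the root, subtending the entire tree (28 taxa).
The first is nested inside the second, so sp37 shares a more recent common ancestor with sp33.

sp33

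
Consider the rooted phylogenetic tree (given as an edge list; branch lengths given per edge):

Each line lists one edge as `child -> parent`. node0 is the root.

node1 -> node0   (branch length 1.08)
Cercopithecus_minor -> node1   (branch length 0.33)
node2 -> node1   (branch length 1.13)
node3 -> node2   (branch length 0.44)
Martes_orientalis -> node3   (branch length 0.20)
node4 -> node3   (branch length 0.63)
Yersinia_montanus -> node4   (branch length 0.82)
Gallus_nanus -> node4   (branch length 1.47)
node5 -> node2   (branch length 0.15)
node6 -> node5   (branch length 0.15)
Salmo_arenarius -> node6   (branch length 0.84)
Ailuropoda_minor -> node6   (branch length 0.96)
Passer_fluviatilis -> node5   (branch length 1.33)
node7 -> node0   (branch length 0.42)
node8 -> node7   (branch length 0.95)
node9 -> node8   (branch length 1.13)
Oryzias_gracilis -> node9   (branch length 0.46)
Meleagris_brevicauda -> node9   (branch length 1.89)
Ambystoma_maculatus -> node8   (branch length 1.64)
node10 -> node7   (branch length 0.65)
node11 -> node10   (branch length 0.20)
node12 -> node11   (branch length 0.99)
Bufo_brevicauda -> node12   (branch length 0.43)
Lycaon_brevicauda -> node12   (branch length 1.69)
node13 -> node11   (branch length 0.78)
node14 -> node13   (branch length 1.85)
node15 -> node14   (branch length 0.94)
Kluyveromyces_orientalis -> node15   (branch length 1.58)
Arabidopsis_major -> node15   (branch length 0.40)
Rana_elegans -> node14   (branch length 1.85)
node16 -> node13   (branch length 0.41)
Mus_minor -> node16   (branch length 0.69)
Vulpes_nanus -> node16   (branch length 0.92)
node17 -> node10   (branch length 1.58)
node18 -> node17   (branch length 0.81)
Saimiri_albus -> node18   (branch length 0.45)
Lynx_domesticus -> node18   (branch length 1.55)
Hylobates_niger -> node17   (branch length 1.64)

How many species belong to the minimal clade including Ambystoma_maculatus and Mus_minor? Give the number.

The MRCA of Ambystoma_maculatus and Mus_minor is the node subtending (((Oryzias_gracilis,Meleagris_brevicauda),Ambystoma_maculatus),(((Bufo_brevicauda,Lycaon_brevicauda),(((Kluyveromyces_orientalis,Arabidopsis_major),Rana_elegans),(Mus_minor,Vulpes_nanus))),((Saimiri_albus,Lynx_domesticus),Hylobates_niger))).
That clade contains 13 terminal taxa: Ambystoma_maculatus, Arabidopsis_major, Bufo_brevicauda, Hylobates_niger, Kluyveromyces_orientalis, Lycaon_brevicauda, Lynx_domesticus, Meleagris_brevicauda, Mus_minor, Oryzias_gracilis, Rana_elegans, Saimiri_albus, Vulpes_nanus.

13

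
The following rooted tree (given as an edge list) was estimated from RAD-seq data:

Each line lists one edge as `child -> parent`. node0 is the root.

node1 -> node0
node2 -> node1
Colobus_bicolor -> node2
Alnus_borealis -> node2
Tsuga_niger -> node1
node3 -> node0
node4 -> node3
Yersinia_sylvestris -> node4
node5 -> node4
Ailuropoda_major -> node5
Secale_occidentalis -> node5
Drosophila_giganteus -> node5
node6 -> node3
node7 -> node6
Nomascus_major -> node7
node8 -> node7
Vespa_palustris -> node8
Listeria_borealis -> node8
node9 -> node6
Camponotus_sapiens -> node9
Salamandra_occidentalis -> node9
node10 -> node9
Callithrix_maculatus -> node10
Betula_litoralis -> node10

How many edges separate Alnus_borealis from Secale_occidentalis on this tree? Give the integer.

7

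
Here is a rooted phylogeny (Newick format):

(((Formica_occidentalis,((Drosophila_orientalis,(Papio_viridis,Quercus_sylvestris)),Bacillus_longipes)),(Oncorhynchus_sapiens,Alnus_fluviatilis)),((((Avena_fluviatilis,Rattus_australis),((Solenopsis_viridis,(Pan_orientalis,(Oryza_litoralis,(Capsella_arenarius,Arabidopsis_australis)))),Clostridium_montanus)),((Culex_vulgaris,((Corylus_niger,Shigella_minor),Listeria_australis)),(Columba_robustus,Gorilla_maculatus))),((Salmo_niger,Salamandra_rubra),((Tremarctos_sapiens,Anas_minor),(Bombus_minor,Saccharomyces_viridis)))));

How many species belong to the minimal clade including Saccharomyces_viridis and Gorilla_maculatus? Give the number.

The MRCA of Saccharomyces_viridis and Gorilla_maculatus is the node subtending ((((Avena_fluviatilis,Rattus_australis),((Solenopsis_viridis,(Pan_orientalis,(Oryza_litoralis,(Capsella_arenarius,Arabidopsis_australis)))),Clostridium_montanus)),((Culex_vulgaris,((Corylus_niger,Shigella_minor),Listeria_australis)),(Columba_robustus,Gorilla_maculatus))),((Salmo_niger,Salamandra_rubra),((Tremarctos_sapiens,Anas_minor),(Bombus_minor,Saccharomyces_viridis)))).
That clade contains 20 terminal taxa: Anas_minor, Arabidopsis_australis, Avena_fluviatilis, Bombus_minor, Capsella_arenarius, Clostridium_montanus, Columba_robustus, Corylus_niger, Culex_vulgaris, Gorilla_maculatus, Listeria_australis, Oryza_litoralis, Pan_orientalis, Rattus_australis, Saccharomyces_viridis, Salamandra_rubra, Salmo_niger, Shigella_minor, Solenopsis_viridis, Tremarctos_sapiens.

20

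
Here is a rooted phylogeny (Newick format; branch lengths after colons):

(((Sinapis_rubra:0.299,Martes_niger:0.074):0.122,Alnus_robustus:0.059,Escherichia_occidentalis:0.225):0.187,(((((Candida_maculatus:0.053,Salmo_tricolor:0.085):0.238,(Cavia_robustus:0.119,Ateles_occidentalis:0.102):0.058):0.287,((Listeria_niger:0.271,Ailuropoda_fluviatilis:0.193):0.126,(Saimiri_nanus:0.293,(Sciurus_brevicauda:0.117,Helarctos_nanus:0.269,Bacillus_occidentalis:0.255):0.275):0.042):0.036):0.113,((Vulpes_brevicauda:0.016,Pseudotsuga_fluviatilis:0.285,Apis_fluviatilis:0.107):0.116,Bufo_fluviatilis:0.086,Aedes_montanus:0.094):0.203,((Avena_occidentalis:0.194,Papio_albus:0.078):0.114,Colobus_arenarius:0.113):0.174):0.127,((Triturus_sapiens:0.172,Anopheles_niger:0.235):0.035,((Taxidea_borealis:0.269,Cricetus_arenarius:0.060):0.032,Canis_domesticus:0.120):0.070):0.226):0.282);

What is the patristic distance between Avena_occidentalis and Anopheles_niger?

1.105

The path runs Avena_occidentalis → … → MRCA → … → Anopheles_niger; the MRCA is the node subtending (((((Candida_maculatus,Salmo_tricolor),(Cavia_robustus,Ateles_occidentalis)),((Listeria_niger,Ailuropoda_fluviatilis),(Saimiri_nanus,(Sciurus_brevicauda,Helarctos_nanus,Bacillus_occidentalis)))),((Vulpes_brevicauda,Pseudotsuga_fluviatilis,Apis_fluviatilis),Bufo_fluviatilis,Aedes_montanus),((Avena_occidentalis,Papio_albus),Colobus_arenarius)),((Triturus_sapiens,Anopheles_niger),((Taxidea_borealis,Cricetus_arenarius),Canis_domesticus))).
Branch lengths along that path: 0.194 + 0.114 + 0.174 + 0.127 + 0.226 + 0.035 + 0.235 = 1.105.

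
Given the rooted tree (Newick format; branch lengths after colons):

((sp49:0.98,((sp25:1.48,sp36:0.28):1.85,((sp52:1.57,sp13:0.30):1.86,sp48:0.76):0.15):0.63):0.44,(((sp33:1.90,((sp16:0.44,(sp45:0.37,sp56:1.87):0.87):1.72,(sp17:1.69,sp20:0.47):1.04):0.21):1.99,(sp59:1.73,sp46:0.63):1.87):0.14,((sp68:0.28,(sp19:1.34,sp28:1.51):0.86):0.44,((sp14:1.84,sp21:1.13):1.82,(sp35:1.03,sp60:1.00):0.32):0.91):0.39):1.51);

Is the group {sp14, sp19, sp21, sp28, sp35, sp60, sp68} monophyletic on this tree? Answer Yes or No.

The most recent common ancestor of these taxa subtends ((sp68,(sp19,sp28)),((sp14,sp21),(sp35,sp60))).
That clade has exactly 7 tips — every listed taxon and nothing else — so the group is monophyletic.

Yes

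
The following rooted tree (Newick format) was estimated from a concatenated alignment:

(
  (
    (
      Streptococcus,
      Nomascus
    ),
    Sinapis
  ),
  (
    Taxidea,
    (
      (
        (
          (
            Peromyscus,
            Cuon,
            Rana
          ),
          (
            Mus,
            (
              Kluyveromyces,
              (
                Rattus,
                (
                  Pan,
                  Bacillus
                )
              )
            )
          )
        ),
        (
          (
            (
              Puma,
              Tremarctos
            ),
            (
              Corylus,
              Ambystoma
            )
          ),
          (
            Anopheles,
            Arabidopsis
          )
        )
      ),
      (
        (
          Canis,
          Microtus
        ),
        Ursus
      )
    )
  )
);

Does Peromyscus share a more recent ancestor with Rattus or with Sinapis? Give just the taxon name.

Rattus

The MRCA of Peromyscus and Rattus subtends ((Peromyscus,Cuon,Rana),(Mus,(Kluyveromyces,(Rattus,(Pan,Bacillus))))) (8 taxa).
The MRCA of Peromyscus and Sinapis is the root, subtending the entire tree (21 taxa).
The first is nested inside the second, so Peromyscus shares a more recent common ancestor with Rattus.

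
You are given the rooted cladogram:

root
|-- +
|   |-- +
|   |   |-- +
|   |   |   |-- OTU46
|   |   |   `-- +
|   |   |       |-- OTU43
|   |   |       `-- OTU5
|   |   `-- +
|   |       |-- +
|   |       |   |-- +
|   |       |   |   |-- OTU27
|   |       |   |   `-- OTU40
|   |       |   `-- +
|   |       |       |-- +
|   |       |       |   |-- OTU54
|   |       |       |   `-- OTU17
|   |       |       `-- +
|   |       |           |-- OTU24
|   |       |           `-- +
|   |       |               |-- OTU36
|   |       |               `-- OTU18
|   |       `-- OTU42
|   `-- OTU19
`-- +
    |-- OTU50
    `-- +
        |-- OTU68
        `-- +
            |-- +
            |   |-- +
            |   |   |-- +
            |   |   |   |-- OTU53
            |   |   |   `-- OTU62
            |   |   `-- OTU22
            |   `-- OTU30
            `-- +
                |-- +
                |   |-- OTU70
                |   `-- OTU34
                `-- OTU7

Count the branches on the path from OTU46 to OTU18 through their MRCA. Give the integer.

8

The MRCA of OTU46 and OTU18 is the node subtending ((OTU46,(OTU43,OTU5)),(((OTU27,OTU40),((OTU54,OTU17),(OTU24,(OTU36,OTU18)))),OTU42)).
From OTU46 up to that node: 2 branches. From OTU18 up to the same node: 6 branches. Total: 2 + 6 = 8.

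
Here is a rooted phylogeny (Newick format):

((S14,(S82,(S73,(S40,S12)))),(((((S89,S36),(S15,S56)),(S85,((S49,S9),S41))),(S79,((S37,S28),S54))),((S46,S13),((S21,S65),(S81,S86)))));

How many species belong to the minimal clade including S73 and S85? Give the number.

23

The MRCA of S73 and S85 is the root, so the clade is the entire tree.
That clade contains 23 terminal taxa: S12, S13, S14, S15, S21, S28, S36, S37, S40, S41, S46, S49, S54, S56, S65, S73, S79, S81, S82, S85, S86, S89, S9.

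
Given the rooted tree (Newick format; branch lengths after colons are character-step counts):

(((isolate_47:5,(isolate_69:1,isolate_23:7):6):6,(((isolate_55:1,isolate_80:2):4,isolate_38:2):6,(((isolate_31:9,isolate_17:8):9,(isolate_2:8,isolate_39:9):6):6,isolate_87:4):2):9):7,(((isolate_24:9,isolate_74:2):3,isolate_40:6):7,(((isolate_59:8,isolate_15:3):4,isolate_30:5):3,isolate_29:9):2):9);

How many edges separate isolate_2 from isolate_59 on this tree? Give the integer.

The MRCA of isolate_2 and isolate_59 is the root of the tree.
From isolate_2 up to that node: 6 branches. From isolate_59 up to the same node: 5 branches. Total: 6 + 5 = 11.

11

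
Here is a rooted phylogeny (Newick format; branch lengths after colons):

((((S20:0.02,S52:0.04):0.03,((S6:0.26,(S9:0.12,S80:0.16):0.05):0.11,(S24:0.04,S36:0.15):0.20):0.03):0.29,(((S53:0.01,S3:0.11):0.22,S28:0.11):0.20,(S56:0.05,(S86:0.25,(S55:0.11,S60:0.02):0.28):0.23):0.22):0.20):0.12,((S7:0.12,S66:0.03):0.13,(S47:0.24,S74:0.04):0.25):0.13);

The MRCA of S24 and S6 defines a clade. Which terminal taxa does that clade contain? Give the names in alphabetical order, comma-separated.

S24, S36, S6, S80, S9

Tracing S24: it sits inside (S24,S36).
Tracing S6: it sits inside (S6,(S9,S80)).
The smallest clade enclosing both is ((S6,(S9,S80)),(S24,S36)); the answer is its 5 terminal taxa in alphabetical order.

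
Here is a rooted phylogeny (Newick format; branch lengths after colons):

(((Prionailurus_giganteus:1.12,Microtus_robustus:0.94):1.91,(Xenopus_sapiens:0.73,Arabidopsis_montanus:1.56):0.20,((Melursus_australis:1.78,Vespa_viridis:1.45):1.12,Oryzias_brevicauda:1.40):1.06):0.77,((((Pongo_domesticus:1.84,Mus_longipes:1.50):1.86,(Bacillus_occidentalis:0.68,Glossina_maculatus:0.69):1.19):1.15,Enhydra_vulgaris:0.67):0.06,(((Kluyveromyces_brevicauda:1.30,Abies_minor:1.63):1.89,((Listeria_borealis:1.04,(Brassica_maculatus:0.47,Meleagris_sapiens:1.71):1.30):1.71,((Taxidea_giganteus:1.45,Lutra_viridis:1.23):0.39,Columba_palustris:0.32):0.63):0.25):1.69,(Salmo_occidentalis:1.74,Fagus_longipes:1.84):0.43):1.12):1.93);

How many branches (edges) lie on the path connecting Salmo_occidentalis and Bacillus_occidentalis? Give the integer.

7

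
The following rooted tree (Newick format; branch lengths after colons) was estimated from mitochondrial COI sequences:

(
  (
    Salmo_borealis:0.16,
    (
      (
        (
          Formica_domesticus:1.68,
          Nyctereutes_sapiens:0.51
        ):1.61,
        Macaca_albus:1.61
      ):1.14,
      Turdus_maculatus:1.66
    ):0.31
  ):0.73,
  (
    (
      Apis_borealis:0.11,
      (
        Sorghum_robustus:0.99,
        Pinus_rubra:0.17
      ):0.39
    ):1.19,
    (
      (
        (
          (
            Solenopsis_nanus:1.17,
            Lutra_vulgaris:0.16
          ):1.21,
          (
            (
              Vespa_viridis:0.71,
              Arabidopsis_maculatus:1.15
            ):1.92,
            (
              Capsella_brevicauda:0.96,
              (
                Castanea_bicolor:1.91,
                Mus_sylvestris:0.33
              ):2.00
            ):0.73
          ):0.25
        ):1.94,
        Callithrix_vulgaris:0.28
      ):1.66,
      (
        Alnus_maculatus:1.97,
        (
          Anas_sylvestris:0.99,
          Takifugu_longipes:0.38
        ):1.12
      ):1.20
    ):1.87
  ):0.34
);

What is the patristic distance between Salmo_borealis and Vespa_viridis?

9.58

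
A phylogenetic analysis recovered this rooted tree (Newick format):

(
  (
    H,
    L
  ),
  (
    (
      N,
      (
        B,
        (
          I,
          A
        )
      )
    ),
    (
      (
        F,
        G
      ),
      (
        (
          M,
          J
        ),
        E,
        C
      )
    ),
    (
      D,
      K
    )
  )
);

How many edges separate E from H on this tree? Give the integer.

The MRCA of E and H is the root of the tree.
From E up to that node: 4 branches. From H up to the same node: 2 branches. Total: 4 + 2 = 6.

6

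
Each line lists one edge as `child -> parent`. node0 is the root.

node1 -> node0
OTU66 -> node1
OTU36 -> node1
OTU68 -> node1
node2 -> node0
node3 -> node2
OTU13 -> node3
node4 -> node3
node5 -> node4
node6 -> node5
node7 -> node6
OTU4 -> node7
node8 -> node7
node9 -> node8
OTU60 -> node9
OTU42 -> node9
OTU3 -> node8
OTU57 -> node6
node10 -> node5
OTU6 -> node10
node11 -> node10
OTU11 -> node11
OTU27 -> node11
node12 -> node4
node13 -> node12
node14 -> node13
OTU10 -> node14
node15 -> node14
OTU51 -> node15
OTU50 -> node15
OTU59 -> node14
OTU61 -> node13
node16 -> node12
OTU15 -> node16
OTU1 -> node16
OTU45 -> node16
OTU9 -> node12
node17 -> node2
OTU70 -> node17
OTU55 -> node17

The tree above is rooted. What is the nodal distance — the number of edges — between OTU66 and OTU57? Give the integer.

8

The MRCA of OTU66 and OTU57 is the root of the tree.
From OTU66 up to that node: 2 branches. From OTU57 up to the same node: 6 branches. Total: 2 + 6 = 8.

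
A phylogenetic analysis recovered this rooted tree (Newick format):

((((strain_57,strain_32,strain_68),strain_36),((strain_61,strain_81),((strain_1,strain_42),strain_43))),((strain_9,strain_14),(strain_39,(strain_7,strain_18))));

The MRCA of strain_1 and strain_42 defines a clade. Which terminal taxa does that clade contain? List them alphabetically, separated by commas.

strain_1, strain_42

Tracing strain_1: it sits inside (strain_1,strain_42).
Tracing strain_42: it sits inside (strain_1,strain_42).
The smallest clade enclosing both is (strain_1,strain_42); the answer is its 2 terminal taxa in alphabetical order.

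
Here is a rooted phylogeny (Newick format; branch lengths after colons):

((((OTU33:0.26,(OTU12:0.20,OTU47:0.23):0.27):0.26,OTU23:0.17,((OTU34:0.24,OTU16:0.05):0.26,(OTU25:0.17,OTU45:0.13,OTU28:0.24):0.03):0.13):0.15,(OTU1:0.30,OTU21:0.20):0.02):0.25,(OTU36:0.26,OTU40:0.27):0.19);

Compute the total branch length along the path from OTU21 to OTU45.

The path runs OTU21 → … → MRCA → … → OTU45; the MRCA is the node subtending (((OTU33,(OTU12,OTU47)),OTU23,((OTU34,OTU16),(OTU25,OTU45,OTU28))),(OTU1,OTU21)).
Branch lengths along that path: 0.20 + 0.02 + 0.15 + 0.13 + 0.03 + 0.13 = 0.66.

0.66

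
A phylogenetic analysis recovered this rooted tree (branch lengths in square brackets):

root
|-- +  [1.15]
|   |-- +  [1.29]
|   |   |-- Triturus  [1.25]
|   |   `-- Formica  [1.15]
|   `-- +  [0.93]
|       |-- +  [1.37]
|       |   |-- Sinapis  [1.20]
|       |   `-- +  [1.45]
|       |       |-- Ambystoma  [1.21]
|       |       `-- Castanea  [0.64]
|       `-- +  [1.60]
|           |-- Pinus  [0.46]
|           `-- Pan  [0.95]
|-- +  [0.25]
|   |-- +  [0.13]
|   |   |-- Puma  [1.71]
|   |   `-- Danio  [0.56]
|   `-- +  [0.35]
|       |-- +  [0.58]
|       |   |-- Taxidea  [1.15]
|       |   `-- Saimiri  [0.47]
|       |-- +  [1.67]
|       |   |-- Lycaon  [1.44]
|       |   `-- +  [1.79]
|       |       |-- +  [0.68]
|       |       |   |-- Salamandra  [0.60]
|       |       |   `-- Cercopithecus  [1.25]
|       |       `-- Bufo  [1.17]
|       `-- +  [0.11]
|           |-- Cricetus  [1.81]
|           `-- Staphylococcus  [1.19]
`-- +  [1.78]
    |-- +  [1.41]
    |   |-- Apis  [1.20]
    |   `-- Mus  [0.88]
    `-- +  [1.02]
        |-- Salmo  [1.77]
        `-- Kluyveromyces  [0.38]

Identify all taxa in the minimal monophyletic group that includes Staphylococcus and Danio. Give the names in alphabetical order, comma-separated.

Bufo, Cercopithecus, Cricetus, Danio, Lycaon, Puma, Saimiri, Salamandra, Staphylococcus, Taxidea

Tracing Staphylococcus: it sits inside (Cricetus,Staphylococcus).
Tracing Danio: it sits inside (Puma,Danio).
The smallest clade enclosing both is ((Puma,Danio),((Taxidea,Saimiri),(Lycaon,((Salamandra,Cercopithecus),Bufo)),(Cricetus,Staphylococcus))); the answer is its 10 terminal taxa in alphabetical order.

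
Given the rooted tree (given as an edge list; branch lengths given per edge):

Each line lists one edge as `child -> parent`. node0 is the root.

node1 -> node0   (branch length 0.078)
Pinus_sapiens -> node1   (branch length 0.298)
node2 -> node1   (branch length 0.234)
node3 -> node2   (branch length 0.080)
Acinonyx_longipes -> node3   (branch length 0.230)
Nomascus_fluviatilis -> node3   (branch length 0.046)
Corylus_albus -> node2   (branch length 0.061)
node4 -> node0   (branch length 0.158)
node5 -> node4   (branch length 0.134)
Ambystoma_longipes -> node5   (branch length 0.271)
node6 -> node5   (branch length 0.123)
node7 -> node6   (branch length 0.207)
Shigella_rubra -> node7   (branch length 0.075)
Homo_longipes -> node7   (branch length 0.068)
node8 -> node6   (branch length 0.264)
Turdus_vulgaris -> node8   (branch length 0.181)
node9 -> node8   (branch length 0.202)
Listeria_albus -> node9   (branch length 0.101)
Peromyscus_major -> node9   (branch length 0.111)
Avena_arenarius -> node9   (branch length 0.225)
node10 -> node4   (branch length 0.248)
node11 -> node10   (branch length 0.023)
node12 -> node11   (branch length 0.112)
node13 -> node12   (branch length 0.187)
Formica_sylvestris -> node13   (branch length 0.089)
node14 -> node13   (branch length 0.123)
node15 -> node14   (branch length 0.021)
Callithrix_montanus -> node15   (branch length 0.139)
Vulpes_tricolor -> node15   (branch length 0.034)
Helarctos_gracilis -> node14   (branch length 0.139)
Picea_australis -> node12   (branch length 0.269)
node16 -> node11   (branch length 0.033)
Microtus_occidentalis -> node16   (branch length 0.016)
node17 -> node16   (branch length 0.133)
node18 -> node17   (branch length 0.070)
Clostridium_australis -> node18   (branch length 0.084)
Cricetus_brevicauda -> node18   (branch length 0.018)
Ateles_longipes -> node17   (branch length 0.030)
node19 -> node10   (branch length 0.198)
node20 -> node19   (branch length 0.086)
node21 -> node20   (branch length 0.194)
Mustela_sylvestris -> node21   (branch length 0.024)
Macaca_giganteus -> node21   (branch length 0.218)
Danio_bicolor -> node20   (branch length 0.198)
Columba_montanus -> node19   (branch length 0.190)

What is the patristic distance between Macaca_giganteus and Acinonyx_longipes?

The path runs Macaca_giganteus → … → MRCA → … → Acinonyx_longipes; the MRCA is the root of the tree.
Branch lengths along that path: 0.218 + 0.194 + 0.086 + 0.198 + 0.248 + 0.158 + 0.078 + 0.234 + 0.080 + 0.230 = 1.724.

1.724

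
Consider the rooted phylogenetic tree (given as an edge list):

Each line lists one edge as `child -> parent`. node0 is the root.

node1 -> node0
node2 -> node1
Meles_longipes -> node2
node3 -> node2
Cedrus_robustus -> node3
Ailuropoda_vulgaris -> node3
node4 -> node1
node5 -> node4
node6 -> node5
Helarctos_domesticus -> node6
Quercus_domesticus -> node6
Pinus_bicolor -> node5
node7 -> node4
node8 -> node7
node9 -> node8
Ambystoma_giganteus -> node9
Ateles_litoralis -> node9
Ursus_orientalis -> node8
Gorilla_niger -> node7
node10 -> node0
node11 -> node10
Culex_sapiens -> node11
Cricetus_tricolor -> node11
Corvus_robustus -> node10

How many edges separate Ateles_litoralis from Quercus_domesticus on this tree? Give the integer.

7

The MRCA of Ateles_litoralis and Quercus_domesticus is the node subtending (((Helarctos_domesticus,Quercus_domesticus),Pinus_bicolor),(((Ambystoma_giganteus,Ateles_litoralis),Ursus_orientalis),Gorilla_niger)).
From Ateles_litoralis up to that node: 4 branches. From Quercus_domesticus up to the same node: 3 branches. Total: 4 + 3 = 7.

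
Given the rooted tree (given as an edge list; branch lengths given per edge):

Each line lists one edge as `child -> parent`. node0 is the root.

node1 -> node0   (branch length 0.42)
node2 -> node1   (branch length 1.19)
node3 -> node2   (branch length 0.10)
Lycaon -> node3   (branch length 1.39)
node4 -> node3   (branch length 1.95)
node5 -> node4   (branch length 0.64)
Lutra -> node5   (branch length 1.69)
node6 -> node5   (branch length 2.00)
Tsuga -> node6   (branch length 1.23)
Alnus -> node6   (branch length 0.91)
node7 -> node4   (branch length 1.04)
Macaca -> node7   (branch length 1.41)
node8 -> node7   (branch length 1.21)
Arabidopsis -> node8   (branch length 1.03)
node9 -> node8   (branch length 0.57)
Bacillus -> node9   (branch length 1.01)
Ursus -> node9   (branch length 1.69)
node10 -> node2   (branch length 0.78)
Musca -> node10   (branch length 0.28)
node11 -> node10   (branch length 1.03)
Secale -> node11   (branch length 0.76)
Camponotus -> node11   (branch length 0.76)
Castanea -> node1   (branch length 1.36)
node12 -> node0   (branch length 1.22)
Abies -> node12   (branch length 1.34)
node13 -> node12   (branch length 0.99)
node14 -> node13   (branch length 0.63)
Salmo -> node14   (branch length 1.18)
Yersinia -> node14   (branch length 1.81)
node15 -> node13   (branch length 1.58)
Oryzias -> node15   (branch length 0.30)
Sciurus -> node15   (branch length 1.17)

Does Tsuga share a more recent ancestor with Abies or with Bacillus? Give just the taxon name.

The MRCA of Tsuga and Bacillus subtends ((Lutra,(Tsuga,Alnus)),(Macaca,(Arabidopsis,(Bacillus,Ursus)))) (7 taxa).
The MRCA of Tsuga and Abies is the root, subtending the entire tree (17 taxa).
The first is nested inside the second, so Tsuga shares a more recent common ancestor with Bacillus.

Bacillus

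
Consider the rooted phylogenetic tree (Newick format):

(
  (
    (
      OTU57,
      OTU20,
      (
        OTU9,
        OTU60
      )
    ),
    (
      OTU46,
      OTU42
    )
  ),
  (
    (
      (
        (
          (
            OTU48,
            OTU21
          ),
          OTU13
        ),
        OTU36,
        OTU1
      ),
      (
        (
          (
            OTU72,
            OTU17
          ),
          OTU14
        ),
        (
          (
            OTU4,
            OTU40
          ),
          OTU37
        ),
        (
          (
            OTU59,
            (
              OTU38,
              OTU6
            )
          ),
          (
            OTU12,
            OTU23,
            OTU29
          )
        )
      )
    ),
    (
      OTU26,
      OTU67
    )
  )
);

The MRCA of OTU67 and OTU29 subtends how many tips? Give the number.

19

The MRCA of OTU67 and OTU29 is the node subtending (((((OTU48,OTU21),OTU13),OTU36,OTU1),(((OTU72,OTU17),OTU14),((OTU4,OTU40),OTU37),((OTU59,(OTU38,OTU6)),(OTU12,OTU23,OTU29)))),(OTU26,OTU67)).
That clade contains 19 terminal taxa: OTU1, OTU12, OTU13, OTU14, OTU17, OTU21, OTU23, OTU26, OTU29, OTU36, OTU37, OTU38, OTU4, OTU40, OTU48, OTU59, OTU6, OTU67, OTU72.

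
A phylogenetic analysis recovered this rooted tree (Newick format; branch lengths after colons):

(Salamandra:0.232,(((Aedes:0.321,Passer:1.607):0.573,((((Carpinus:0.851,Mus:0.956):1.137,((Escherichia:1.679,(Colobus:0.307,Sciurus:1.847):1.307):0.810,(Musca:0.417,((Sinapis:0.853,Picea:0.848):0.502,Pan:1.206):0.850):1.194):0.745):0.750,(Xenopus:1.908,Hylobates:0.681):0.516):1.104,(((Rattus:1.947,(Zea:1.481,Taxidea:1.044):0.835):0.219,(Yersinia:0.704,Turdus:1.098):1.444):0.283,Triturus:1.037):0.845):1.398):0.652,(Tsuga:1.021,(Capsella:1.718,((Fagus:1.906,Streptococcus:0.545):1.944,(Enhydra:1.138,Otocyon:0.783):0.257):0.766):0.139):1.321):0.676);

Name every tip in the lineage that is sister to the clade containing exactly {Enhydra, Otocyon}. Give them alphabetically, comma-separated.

The clade containing exactly {Enhydra, Otocyon} attaches to the tree at the node subtending ((Fagus,Streptococcus),(Enhydra,Otocyon)).
The other lineage descending from that same node — the sister group — is (Fagus,Streptococcus); its 2 tips in alphabetical order are the answer.

Fagus, Streptococcus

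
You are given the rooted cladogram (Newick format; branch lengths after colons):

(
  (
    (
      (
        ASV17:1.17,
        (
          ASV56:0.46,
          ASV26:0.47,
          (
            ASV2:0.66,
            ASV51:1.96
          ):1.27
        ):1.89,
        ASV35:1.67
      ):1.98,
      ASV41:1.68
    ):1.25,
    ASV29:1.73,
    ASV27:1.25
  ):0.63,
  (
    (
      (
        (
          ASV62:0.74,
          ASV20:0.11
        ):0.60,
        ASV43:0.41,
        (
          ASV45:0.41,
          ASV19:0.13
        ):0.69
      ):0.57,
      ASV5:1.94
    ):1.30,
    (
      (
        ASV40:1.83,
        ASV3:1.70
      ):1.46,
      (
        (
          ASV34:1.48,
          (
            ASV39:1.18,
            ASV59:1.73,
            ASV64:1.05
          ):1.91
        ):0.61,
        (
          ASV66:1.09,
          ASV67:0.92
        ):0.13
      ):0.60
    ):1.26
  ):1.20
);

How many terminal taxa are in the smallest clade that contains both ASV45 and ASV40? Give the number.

14

The MRCA of ASV45 and ASV40 is the node subtending ((((ASV62,ASV20),ASV43,(ASV45,ASV19)),ASV5),((ASV40,ASV3),((ASV34,(ASV39,ASV59,ASV64)),(ASV66,ASV67)))).
That clade contains 14 terminal taxa: ASV19, ASV20, ASV3, ASV34, ASV39, ASV40, ASV43, ASV45, ASV5, ASV59, ASV62, ASV64, ASV66, ASV67.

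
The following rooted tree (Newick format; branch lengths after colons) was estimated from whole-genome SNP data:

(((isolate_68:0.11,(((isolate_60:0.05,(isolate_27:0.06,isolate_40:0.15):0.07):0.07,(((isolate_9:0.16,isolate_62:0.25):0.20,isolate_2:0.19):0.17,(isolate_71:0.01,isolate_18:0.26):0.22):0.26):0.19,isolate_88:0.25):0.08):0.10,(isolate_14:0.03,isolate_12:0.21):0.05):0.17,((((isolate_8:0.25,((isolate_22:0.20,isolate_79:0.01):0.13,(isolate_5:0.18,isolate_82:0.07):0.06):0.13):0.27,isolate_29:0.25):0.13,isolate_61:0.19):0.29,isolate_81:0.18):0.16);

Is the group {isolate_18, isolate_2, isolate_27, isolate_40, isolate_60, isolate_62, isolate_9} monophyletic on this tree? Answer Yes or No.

No

The MRCA of the listed taxa subtends ((isolate_60,(isolate_27,isolate_40)),(((isolate_9,isolate_62),isolate_2),(isolate_71,isolate_18))).
That clade also contains isolate_71, which is not in the proposed group, so the group is not monophyletic.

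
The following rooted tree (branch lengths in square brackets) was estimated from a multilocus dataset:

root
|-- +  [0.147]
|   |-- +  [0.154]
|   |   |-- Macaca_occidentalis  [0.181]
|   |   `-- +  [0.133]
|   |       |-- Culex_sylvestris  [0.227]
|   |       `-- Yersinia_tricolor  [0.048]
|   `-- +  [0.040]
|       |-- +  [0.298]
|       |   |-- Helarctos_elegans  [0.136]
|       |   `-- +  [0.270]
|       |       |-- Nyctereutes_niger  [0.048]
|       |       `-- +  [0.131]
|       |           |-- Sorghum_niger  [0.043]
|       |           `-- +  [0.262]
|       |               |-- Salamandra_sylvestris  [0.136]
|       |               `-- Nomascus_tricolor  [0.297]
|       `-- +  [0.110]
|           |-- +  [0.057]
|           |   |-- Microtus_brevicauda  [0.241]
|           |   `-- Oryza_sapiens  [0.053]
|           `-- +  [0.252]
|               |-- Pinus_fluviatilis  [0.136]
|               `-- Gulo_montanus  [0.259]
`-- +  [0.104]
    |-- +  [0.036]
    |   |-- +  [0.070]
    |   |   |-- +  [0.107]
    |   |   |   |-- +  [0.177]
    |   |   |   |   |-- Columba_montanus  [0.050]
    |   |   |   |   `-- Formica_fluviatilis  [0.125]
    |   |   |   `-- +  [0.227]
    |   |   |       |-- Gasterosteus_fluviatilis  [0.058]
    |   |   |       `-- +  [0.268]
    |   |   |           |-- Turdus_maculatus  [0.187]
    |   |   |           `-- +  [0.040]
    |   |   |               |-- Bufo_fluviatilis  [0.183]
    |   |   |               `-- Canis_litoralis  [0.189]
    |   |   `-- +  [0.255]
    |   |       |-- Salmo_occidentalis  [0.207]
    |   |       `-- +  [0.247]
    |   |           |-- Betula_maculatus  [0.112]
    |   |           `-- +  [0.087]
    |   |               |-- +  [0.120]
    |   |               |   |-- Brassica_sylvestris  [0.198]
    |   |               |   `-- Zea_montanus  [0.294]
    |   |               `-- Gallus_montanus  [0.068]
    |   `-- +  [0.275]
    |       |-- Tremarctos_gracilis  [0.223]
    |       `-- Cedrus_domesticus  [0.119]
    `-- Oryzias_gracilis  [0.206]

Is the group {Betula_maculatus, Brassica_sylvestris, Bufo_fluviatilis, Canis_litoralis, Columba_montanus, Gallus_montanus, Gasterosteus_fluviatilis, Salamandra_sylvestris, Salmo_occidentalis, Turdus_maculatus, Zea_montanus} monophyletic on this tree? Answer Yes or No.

The MRCA of the listed taxa is the root, so the smallest clade containing them is the whole tree.
That clade also contains Cedrus_domesticus, Culex_sylvestris, Formica_fluviatilis, Gulo_montanus, Helarctos_elegans, Macaca_occidentalis, Microtus_brevicauda, Nomascus_tricolor, Nyctereutes_niger, Oryza_sapiens, Oryzias_gracilis, Pinus_fluviatilis, Sorghum_niger, Tremarctos_gracilis, Yersinia_tricolor, which are not in the proposed group, so the group is not monophyletic.

No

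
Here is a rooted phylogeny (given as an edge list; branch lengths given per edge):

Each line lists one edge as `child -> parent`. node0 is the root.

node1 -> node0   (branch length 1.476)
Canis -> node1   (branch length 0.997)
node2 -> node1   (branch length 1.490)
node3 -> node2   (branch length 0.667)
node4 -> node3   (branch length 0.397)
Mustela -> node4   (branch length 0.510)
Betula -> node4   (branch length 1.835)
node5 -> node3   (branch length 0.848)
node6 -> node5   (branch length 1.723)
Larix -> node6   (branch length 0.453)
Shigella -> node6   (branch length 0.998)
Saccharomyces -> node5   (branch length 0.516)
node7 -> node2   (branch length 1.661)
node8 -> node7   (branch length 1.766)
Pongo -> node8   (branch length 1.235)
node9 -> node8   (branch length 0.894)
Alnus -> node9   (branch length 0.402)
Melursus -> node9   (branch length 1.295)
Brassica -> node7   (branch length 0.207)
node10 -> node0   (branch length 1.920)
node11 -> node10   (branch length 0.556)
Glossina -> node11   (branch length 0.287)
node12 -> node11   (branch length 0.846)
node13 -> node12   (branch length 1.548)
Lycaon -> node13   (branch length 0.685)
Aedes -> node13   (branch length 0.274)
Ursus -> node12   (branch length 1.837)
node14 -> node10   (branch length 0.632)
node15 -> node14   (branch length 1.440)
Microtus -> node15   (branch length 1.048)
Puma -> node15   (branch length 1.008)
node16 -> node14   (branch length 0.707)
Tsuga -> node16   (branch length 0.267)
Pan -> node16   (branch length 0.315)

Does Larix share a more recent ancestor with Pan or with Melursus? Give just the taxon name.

Melursus

The MRCA of Larix and Melursus subtends (((Mustela,Betula),((Larix,Shigella),Saccharomyces)),((Pongo,(Alnus,Melursus)),Brassica)) (9 taxa).
The MRCA of Larix and Pan is the root, subtending the entire tree (18 taxa).
The first is nested inside the second, so Larix shares a more recent common ancestor with Melursus.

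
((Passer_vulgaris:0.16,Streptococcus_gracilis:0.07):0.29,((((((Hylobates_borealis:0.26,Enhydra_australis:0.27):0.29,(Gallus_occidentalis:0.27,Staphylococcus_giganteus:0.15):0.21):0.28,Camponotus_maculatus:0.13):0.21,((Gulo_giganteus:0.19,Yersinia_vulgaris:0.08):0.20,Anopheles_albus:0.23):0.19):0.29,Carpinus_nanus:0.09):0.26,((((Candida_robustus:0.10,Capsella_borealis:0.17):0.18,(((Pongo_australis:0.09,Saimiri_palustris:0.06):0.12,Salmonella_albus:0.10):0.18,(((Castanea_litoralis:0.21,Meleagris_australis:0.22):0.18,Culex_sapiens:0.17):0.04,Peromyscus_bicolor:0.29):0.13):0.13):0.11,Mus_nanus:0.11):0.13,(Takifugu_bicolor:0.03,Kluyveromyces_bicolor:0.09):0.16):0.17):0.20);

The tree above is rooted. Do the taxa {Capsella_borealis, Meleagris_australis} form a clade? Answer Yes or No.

The MRCA of the listed taxa subtends ((Candida_robustus,Capsella_borealis),(((Pongo_australis,Saimiri_palustris),Salmonella_albus),(((Castanea_litoralis,Meleagris_australis),Culex_sapiens),Peromyscus_bicolor))).
That clade also contains Candida_robustus, Castanea_litoralis, Culex_sapiens, Peromyscus_bicolor, Pongo_australis, Saimiri_palustris, Salmonella_albus, which are not in the proposed group, so the group is not monophyletic.

No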